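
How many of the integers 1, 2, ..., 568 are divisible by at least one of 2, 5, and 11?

362

By inclusion-exclusion,
284 + 113 + 51 − 56 − 25 − 10 + 5 = 362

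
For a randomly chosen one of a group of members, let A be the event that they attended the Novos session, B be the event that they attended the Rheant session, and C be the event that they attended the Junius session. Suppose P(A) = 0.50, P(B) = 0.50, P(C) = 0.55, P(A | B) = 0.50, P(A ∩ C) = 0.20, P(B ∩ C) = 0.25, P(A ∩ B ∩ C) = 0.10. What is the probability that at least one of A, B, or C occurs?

0.95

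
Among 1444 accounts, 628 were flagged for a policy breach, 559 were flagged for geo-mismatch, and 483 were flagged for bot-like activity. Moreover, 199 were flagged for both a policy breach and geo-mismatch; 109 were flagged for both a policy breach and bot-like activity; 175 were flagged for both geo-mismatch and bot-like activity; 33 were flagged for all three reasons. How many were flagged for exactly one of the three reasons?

Using the inclusion–exclusion count for exactly one event:
N(exactly one) = 628 + 559 + 483 − 2·199 − 2·109 − 2·175 + 3·33 = 803

803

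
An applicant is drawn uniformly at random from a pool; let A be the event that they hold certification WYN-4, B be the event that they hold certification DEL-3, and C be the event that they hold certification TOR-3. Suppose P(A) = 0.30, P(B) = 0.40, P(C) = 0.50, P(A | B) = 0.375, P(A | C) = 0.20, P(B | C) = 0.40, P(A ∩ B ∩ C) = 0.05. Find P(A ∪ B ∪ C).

0.80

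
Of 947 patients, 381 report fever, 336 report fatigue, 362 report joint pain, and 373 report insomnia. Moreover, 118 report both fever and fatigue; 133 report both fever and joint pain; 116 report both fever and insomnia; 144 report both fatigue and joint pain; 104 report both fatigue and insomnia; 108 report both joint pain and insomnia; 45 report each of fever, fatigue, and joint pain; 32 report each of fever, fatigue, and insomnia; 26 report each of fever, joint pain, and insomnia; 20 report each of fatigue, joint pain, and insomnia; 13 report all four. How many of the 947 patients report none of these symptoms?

108

Apply inclusion-exclusion:
|at least one| = 381 + 336 + 362 + 373 − 118 − 133 − 116 − 144 − 104 − 108 + 45 + 32 + 26 + 20 − 13 = 839
None: 947 − 839 = 108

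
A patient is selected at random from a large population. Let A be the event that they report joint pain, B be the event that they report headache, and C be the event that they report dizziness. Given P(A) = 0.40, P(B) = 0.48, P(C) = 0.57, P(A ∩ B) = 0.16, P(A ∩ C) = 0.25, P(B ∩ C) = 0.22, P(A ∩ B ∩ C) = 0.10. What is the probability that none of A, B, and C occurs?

Using inclusion–exclusion:
P(A ∪ B ∪ C) = 0.40 + 0.48 + 0.57 − 0.16 − 0.25 − 0.22 + 0.10 = 0.92
P(none) = 1 − 0.92 = 0.08

0.08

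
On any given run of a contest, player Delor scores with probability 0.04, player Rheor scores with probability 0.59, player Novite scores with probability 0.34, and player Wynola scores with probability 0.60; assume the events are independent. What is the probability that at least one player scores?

0.8960896

P(none) = (1 − 0.04) × (1 − 0.59) × (1 − 0.34) × (1 − 0.60) = 0.96 × 0.41 × 0.66 × 0.40 = 0.1039104
P(at least one) = 1 − 0.1039104 = 0.8960896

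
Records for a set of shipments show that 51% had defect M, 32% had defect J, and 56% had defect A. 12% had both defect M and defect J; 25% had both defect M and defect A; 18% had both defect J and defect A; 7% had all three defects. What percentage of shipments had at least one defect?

Apply inclusion-exclusion:
P(union) = 51 + 32 + 56 − 12 − 25 − 18 + 7 = 91%

91%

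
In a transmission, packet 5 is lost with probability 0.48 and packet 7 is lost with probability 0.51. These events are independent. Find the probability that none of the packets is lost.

0.2548

P(none) = (1 − 0.48) × (1 − 0.51) = 0.52 × 0.49 = 0.2548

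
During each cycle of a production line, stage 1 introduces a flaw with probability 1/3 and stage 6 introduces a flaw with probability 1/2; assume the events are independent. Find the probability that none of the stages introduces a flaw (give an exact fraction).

1/3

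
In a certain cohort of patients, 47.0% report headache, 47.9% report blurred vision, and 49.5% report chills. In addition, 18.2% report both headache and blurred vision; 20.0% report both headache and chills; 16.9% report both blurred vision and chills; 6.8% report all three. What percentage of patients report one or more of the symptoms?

Using inclusion–exclusion:
P(≥1) = 47.0 + 47.9 + 49.5 − 18.2 − 20.0 − 16.9 + 6.8 = 96.1%

96.1%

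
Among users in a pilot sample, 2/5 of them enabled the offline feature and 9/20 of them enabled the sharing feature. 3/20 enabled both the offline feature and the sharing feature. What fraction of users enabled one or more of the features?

7/10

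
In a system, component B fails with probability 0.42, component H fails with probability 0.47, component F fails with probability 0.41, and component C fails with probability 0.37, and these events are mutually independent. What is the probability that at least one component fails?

0.88573942

P(none) = (1 − 0.42) × (1 − 0.47) × (1 − 0.41) × (1 − 0.37) = 0.58 × 0.53 × 0.59 × 0.63 = 0.11426058
P(at least one) = 1 − 0.11426058 = 0.88573942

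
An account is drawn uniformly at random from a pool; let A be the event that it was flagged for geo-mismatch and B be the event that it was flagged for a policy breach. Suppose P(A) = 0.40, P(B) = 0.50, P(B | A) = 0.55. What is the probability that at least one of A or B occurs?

0.68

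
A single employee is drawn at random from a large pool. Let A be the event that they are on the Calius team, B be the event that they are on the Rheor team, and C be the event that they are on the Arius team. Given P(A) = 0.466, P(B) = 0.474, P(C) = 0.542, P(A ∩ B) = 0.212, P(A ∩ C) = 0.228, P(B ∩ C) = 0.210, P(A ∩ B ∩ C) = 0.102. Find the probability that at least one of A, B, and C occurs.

P(A ∪ B ∪ C) = 0.466 + 0.474 + 0.542 − 0.212 − 0.228 − 0.210 + 0.102 = 0.934

0.934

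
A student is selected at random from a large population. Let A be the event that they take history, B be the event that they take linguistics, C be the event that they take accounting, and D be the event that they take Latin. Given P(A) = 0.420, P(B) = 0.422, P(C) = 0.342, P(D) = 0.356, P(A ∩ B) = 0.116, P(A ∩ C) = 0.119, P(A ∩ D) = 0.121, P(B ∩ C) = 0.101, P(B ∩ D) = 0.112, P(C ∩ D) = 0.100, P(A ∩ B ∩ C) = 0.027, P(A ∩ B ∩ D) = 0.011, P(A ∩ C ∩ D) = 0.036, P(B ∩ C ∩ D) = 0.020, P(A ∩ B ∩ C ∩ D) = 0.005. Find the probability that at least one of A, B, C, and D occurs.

By inclusion–exclusion:
P(A ∪ B ∪ C ∪ D) = 0.420 + 0.422 + 0.342 + 0.356 − 0.116 − 0.119 − 0.121 − 0.101 − 0.112 − 0.100 + 0.027 + 0.011 + 0.036 + 0.020 − 0.005 = 0.960

0.960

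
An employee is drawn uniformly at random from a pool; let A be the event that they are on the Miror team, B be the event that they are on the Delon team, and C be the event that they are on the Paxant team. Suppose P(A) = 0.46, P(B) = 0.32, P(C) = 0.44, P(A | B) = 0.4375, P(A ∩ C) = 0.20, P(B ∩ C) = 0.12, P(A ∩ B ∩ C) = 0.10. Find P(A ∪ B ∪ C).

P(A ∩ B) = P(B)·P(A|B) = 0.32 × 0.4375 = 0.14
P(A ∪ B ∪ C) = 0.46 + 0.32 + 0.44 − 0.14 − 0.20 − 0.12 + 0.10 = 0.86

0.86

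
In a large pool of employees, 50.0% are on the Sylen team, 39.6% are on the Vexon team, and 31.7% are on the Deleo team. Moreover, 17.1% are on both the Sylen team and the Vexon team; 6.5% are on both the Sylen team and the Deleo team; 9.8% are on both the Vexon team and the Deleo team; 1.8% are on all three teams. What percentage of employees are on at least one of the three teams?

P(at least one) = 50.0 + 39.6 + 31.7 − 17.1 − 6.5 − 9.8 + 1.8 = 89.7%

89.7%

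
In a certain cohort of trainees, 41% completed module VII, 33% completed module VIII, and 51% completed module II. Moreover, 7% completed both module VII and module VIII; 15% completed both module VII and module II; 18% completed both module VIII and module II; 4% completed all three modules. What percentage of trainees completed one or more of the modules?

89%

By inclusion–exclusion:
P(≥1) = 41 + 33 + 51 − 7 − 15 − 18 + 4 = 89%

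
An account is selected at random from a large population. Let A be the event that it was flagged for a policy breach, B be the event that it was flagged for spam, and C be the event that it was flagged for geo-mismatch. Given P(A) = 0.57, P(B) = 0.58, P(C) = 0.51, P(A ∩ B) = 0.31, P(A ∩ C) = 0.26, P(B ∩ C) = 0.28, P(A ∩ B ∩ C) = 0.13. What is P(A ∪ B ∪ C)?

0.94

By inclusion-exclusion,
P(A ∪ B ∪ C) = 0.57 + 0.58 + 0.51 − 0.31 − 0.26 − 0.28 + 0.13 = 0.94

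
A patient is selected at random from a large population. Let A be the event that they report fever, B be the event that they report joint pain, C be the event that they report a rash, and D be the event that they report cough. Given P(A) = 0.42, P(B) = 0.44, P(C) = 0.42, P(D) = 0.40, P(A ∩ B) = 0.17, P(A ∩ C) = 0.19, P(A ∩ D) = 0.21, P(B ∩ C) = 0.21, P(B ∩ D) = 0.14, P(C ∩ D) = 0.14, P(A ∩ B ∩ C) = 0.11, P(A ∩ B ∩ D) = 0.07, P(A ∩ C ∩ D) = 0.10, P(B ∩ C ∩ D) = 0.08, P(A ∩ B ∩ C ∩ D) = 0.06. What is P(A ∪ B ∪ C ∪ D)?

0.92

P(A ∪ B ∪ C ∪ D) = 0.42 + 0.44 + 0.42 + 0.40 − 0.17 − 0.19 − 0.21 − 0.21 − 0.14 − 0.14 + 0.11 + 0.07 + 0.10 + 0.08 − 0.06 = 0.92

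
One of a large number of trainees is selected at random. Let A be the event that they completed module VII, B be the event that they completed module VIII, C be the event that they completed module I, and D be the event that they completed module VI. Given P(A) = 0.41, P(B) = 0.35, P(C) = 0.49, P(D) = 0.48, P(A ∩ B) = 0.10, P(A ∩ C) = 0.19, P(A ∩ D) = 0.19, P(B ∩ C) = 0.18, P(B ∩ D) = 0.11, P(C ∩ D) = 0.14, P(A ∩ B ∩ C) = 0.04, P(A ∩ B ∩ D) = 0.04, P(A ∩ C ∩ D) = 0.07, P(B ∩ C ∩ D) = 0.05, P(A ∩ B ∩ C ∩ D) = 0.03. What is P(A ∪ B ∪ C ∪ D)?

0.99

By inclusion-exclusion,
P(A ∪ B ∪ C ∪ D) = 0.41 + 0.35 + 0.49 + 0.48 − 0.10 − 0.19 − 0.19 − 0.18 − 0.11 − 0.14 + 0.04 + 0.04 + 0.07 + 0.05 − 0.03 = 0.99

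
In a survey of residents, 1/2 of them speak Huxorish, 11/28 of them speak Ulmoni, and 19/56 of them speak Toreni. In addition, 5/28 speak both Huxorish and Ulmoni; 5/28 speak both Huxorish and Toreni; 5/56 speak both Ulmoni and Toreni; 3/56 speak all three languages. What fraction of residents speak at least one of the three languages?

P(≥1) = 1/2 + 11/28 + 19/56 − 5/28 − 5/28 − 5/56 + 3/56 = 47/56

47/56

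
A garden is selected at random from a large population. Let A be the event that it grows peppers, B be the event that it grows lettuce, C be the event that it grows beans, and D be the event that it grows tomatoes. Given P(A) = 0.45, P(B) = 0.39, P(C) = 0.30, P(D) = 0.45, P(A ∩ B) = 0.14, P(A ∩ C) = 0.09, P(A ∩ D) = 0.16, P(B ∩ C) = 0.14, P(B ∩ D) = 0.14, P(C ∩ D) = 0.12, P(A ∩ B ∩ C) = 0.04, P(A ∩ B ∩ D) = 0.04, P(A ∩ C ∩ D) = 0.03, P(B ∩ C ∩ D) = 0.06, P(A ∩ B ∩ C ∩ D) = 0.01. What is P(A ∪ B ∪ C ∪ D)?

P(A ∪ B ∪ C ∪ D) = 0.45 + 0.39 + 0.30 + 0.45 − 0.14 − 0.09 − 0.16 − 0.14 − 0.14 − 0.12 + 0.04 + 0.04 + 0.03 + 0.06 − 0.01 = 0.96

0.96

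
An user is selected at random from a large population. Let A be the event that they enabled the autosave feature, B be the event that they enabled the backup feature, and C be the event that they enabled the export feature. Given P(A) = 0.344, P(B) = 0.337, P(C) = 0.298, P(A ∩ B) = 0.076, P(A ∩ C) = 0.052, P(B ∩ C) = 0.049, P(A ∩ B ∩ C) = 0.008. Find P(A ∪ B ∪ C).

By inclusion–exclusion:
P(A ∪ B ∪ C) = 0.344 + 0.337 + 0.298 − 0.076 − 0.052 − 0.049 + 0.008 = 0.810

0.810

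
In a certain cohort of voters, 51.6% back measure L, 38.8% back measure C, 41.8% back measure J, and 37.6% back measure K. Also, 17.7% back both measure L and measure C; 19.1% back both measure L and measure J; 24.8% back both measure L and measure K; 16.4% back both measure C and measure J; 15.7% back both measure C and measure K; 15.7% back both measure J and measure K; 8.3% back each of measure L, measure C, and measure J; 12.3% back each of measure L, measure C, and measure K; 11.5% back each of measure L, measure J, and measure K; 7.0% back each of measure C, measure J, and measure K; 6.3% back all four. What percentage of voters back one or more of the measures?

P(union) = 51.6 + 38.8 + 41.8 + 37.6 − 17.7 − 19.1 − 24.8 − 16.4 − 15.7 − 15.7 + 8.3 + 12.3 + 11.5 + 7.0 − 6.3 = 93.2%

93.2%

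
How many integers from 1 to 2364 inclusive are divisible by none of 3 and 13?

Apply inclusion-exclusion:
floor(2364/3) + floor(2364/13) − floor(2364/39) = 788 + 181 − 60 = 909
2364 − 909 = 1455

1455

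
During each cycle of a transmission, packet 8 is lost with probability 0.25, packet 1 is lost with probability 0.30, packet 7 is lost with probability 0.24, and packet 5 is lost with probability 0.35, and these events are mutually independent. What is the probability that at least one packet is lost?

Since the events are independent, P(none) is the product of the individual non-occurrence probabilities.
P(none) = (1 − 0.25) × (1 − 0.30) × (1 − 0.24) × (1 − 0.35) = 0.75 × 0.70 × 0.76 × 0.65 = 0.25935
P(at least one) = 1 − 0.25935 = 0.74065

0.74065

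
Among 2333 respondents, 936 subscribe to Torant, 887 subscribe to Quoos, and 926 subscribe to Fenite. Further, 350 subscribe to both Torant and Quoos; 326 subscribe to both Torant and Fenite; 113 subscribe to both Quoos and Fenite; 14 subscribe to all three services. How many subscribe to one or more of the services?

1974

Apply inclusion-exclusion:
|at least one| = 936 + 887 + 926 − 350 − 326 − 113 + 14 = 1974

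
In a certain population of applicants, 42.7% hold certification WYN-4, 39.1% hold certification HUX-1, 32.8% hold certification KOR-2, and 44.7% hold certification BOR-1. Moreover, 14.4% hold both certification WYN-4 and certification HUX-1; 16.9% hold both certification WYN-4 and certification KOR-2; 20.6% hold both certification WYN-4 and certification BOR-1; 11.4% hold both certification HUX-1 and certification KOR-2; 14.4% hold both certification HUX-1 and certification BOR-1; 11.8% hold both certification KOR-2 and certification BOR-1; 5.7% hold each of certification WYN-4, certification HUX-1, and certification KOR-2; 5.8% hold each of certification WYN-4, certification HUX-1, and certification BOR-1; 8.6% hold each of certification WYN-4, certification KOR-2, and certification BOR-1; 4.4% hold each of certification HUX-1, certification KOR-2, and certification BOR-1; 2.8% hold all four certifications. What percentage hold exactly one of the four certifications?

Using the inclusion–exclusion count for exactly one event:
P(exactly one) = 42.7 + 39.1 + 32.8 + 44.7 − 2·14.4 − 2·16.9 − 2·20.6 − 2·11.4 − 2·14.4 − 2·11.8 + 3·5.7 + 3·5.8 + 3·8.6 + 3·4.4 − 4·2.8 = 42.6%

42.6%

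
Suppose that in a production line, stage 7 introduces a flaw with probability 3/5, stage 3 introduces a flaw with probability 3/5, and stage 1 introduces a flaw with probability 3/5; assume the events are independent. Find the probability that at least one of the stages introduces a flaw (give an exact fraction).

117/125

P(none) = (1 − 3/5) × (1 − 3/5) × (1 − 3/5) = 2/5 × 2/5 × 2/5 = 8/125
P(at least one) = 1 − 8/125 = 117/125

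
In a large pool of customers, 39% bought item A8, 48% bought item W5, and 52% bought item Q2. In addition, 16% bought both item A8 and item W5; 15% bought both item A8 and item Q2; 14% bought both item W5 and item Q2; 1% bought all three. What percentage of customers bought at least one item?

95%

By inclusion-exclusion,
P(≥1) = 39 + 48 + 52 − 16 − 15 − 14 + 1 = 95%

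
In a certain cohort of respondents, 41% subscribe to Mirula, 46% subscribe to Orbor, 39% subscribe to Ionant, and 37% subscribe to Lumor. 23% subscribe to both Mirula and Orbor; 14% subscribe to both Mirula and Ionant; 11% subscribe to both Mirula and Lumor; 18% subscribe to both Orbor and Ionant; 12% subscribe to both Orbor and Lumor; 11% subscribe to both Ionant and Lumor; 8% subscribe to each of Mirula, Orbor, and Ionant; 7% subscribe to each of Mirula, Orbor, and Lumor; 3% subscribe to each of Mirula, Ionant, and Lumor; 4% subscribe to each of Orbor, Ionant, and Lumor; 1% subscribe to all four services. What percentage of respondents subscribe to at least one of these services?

P(union) = 41 + 46 + 39 + 37 − 23 − 14 − 11 − 18 − 12 − 11 + 8 + 7 + 3 + 4 − 1 = 95%

95%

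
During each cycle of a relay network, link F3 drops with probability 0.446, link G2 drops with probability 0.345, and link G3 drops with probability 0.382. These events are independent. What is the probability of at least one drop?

0.77574634

P(none) = (1 − 0.446) × (1 − 0.345) × (1 − 0.382) = 0.554 × 0.655 × 0.618 = 0.22425366
P(at least one) = 1 − 0.22425366 = 0.77574634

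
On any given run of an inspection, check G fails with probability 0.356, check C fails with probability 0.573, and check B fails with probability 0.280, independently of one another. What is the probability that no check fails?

P(none) = (1 − 0.356) × (1 − 0.573) × (1 − 0.280) = 0.644 × 0.427 × 0.720 = 0.19799136

0.19799136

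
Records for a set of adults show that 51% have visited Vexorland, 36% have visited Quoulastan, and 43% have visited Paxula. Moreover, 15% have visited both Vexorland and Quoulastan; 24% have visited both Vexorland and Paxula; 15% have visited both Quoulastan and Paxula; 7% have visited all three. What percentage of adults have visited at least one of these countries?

83%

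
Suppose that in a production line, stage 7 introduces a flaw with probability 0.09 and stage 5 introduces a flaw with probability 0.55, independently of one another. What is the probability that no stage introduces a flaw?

0.4095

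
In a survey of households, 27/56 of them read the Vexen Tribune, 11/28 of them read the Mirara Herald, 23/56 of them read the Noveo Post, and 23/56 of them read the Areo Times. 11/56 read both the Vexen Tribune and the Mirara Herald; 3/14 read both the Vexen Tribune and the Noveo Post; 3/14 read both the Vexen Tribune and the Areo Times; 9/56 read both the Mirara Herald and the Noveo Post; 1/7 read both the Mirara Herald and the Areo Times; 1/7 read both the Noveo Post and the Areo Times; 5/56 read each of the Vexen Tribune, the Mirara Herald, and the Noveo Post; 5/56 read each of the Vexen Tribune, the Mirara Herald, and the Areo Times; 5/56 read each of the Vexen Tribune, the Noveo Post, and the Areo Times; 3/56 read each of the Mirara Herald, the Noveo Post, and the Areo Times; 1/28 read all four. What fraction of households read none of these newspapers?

5/56

P(≥1) = 27/56 + 11/28 + 23/56 + 23/56 − 11/56 − 3/14 − 3/14 − 9/56 − 1/7 − 1/7 + 5/56 + 5/56 + 5/56 + 3/56 − 1/28 = 51/56
P(none) = 1 − 51/56 = 5/56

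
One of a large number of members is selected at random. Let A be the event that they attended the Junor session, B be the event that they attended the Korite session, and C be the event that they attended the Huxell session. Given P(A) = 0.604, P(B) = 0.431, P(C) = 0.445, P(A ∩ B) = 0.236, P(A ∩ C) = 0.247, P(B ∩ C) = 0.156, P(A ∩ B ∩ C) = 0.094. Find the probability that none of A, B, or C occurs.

Apply inclusion-exclusion:
P(A ∪ B ∪ C) = 0.604 + 0.431 + 0.445 − 0.236 − 0.247 − 0.156 + 0.094 = 0.935
P(none) = 1 − 0.935 = 0.065

0.065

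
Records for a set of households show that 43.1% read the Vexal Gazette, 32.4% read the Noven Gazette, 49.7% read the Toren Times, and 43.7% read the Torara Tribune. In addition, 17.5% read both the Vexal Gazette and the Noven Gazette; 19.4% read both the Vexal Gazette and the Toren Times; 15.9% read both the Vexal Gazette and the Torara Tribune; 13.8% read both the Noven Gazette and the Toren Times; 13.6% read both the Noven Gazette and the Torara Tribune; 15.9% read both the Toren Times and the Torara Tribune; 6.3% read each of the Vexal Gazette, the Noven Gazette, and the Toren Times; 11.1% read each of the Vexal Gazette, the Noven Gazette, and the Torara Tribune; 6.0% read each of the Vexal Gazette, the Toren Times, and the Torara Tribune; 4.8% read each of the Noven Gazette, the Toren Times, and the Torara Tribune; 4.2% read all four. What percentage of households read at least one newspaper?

96.8%

P(union) = 43.1 + 32.4 + 49.7 + 43.7 − 17.5 − 19.4 − 15.9 − 13.8 − 13.6 − 15.9 + 6.3 + 11.1 + 6.0 + 4.8 − 4.2 = 96.8%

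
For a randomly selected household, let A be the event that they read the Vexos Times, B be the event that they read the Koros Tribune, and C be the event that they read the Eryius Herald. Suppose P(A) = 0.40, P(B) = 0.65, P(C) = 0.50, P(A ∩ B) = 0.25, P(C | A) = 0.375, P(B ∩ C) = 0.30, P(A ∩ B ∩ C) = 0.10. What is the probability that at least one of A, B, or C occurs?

0.95

P(A ∩ C) = P(A)·P(C|A) = 0.40 × 0.375 = 0.15
By inclusion–exclusion:
P(A ∪ B ∪ C) = 0.40 + 0.65 + 0.50 − 0.25 − 0.15 − 0.30 + 0.10 = 0.95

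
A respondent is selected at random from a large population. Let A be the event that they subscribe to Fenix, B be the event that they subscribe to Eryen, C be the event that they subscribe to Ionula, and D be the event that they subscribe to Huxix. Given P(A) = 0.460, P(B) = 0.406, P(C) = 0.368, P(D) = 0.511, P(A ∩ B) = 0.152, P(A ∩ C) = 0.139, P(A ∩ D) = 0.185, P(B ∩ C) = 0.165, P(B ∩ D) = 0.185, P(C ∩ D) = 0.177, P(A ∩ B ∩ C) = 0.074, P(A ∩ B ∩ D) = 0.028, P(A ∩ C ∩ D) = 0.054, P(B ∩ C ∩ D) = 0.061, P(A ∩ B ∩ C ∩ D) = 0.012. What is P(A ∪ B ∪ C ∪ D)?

0.947

Inclusion–exclusion gives
P(A ∪ B ∪ C ∪ D) = 0.460 + 0.406 + 0.368 + 0.511 − 0.152 − 0.139 − 0.185 − 0.165 − 0.185 − 0.177 + 0.074 + 0.028 + 0.054 + 0.061 − 0.012 = 0.947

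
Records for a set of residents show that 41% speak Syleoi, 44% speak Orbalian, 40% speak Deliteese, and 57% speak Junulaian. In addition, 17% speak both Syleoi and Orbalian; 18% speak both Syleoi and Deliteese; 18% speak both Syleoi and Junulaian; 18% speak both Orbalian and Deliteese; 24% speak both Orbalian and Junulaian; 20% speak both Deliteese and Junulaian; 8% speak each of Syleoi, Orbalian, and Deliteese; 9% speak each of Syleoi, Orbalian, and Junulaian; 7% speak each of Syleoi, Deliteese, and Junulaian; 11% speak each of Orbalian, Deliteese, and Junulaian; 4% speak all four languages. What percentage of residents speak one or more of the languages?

98%

P(union) = 41 + 44 + 40 + 57 − 17 − 18 − 18 − 18 − 24 − 20 + 8 + 9 + 7 + 11 − 4 = 98%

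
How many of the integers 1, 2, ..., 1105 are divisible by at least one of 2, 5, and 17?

689

floor(1105/2) + floor(1105/5) + floor(1105/17) − floor(1105/10) − floor(1105/34) − floor(1105/85) + floor(1105/170) = 552 + 221 + 65 − 110 − 32 − 13 + 6 = 689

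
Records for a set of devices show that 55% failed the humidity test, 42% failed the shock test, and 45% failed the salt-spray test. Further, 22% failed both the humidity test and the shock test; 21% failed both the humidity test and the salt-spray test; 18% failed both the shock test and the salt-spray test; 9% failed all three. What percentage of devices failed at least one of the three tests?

P(≥1) = 55 + 42 + 45 − 22 − 21 − 18 + 9 = 90%

90%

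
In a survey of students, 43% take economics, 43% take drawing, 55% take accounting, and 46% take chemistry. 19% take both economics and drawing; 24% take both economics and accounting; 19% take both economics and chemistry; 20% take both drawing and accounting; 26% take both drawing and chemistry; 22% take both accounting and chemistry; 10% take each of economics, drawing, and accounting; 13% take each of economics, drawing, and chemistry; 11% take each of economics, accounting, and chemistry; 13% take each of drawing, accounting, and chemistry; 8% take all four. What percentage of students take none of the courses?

4%

By inclusion-exclusion,
P(union) = 43 + 43 + 55 + 46 − 19 − 24 − 19 − 20 − 26 − 22 + 10 + 13 + 11 + 13 − 8 = 96%
P(none) = 100% − 96% = 4%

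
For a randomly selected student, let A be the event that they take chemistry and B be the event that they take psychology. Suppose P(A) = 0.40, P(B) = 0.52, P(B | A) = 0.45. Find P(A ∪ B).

P(A ∩ B) = P(A)·P(B|A) = 0.40 × 0.45 = 0.18
Apply inclusion-exclusion:
P(A ∪ B) = 0.40 + 0.52 − 0.18 = 0.74

0.74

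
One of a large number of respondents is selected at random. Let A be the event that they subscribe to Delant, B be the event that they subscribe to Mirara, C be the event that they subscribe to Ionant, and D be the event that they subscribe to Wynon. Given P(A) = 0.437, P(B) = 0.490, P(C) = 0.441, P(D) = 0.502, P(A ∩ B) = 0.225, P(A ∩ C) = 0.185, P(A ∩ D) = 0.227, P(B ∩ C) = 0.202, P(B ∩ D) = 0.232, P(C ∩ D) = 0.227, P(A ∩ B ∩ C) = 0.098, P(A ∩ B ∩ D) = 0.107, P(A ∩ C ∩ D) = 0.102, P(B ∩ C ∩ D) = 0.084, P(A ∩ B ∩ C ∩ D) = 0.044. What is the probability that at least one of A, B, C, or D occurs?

P(A ∪ B ∪ C ∪ D) = 0.437 + 0.490 + 0.441 + 0.502 − 0.225 − 0.185 − 0.227 − 0.202 − 0.232 − 0.227 + 0.098 + 0.107 + 0.102 + 0.084 − 0.044 = 0.919

0.919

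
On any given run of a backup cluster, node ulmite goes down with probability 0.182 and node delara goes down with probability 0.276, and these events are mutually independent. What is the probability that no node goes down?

P(none) = (1 − 0.182) × (1 − 0.276) = 0.818 × 0.724 = 0.592232

0.592232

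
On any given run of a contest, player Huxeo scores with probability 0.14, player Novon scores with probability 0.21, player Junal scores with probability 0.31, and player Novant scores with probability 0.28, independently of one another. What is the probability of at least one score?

P(none) = (1 − 0.14) × (1 − 0.21) × (1 − 0.31) × (1 − 0.28) = 0.86 × 0.79 × 0.69 × 0.72 = 0.33752592
P(at least one) = 1 − 0.33752592 = 0.66247408

0.66247408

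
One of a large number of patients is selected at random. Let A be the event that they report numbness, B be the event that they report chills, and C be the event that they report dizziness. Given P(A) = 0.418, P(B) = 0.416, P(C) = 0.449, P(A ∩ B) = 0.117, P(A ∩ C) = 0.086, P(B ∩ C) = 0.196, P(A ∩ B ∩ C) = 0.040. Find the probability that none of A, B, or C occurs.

0.076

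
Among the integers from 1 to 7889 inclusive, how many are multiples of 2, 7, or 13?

4768

Using inclusion–exclusion:
floor(7889/2) + floor(7889/7) + floor(7889/13) − floor(7889/14) − floor(7889/26) − floor(7889/91) + floor(7889/182) = 3944 + 1127 + 606 − 563 − 303 − 86 + 43 = 4768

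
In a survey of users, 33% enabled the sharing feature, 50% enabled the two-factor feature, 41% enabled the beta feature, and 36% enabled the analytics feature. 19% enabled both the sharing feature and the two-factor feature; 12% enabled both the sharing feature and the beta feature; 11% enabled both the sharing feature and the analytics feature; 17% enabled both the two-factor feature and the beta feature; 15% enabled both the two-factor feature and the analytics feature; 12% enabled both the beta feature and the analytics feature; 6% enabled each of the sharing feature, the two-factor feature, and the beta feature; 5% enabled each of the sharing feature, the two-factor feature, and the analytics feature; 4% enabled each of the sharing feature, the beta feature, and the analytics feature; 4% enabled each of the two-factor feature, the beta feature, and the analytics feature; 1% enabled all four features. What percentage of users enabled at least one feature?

92%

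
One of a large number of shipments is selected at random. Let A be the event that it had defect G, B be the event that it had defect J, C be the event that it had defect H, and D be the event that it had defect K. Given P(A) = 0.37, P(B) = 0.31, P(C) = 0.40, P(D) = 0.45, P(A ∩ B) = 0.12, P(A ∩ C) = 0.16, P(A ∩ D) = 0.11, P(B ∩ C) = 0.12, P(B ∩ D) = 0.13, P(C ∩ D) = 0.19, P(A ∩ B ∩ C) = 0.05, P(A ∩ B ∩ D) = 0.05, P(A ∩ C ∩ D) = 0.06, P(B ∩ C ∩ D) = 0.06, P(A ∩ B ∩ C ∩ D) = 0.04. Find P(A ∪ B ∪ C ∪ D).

0.88

Inclusion–exclusion gives
P(A ∪ B ∪ C ∪ D) = 0.37 + 0.31 + 0.40 + 0.45 − 0.12 − 0.16 − 0.11 − 0.12 − 0.13 − 0.19 + 0.05 + 0.05 + 0.06 + 0.06 − 0.04 = 0.88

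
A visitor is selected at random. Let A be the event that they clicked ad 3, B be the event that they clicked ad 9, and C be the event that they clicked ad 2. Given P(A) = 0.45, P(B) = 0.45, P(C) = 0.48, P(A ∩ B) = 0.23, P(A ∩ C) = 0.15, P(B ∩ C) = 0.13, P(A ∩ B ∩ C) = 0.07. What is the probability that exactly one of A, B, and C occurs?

0.57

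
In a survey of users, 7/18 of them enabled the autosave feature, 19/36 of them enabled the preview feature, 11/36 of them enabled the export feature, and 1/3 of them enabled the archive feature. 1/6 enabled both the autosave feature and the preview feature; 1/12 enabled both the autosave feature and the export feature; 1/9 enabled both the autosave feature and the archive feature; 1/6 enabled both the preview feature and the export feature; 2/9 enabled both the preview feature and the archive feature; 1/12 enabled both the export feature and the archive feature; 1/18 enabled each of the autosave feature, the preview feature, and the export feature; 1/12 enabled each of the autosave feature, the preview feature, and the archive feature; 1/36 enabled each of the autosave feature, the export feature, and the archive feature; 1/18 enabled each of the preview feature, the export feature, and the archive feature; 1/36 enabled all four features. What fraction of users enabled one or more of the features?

11/12

P(at least one) = 7/18 + 19/36 + 11/36 + 1/3 − 1/6 − 1/12 − 1/9 − 1/6 − 2/9 − 1/12 + 1/18 + 1/12 + 1/36 + 1/18 − 1/36 = 11/12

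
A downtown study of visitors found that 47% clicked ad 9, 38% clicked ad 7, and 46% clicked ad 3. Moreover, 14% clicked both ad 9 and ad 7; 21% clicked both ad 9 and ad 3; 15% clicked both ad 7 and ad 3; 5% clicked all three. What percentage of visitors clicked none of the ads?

P(at least one) = 47 + 38 + 46 − 14 − 21 − 15 + 5 = 86%
P(none) = 100% − 86% = 14%

14%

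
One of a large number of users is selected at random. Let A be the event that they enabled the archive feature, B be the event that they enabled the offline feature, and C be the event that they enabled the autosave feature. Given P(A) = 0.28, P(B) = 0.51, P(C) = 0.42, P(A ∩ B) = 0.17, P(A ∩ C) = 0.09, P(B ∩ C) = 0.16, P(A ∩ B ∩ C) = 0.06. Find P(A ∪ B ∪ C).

Inclusion–exclusion gives
P(A ∪ B ∪ C) = 0.28 + 0.51 + 0.42 − 0.17 − 0.09 − 0.16 + 0.06 = 0.85

0.85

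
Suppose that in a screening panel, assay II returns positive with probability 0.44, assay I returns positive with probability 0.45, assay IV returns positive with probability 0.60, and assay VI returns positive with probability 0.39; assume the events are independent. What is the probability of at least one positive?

P(none) = (1 − 0.44) × (1 − 0.45) × (1 − 0.60) × (1 − 0.39) = 0.56 × 0.55 × 0.40 × 0.61 = 0.075152
P(at least one) = 1 − 0.075152 = 0.924848

0.924848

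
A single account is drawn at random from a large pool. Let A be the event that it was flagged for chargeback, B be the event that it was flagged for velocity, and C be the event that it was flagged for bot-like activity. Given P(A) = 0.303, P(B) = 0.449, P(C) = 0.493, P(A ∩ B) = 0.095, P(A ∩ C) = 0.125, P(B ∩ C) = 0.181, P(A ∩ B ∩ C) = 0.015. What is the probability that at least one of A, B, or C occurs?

Apply inclusion-exclusion:
P(A ∪ B ∪ C) = 0.303 + 0.449 + 0.493 − 0.095 − 0.125 − 0.181 + 0.015 = 0.859

0.859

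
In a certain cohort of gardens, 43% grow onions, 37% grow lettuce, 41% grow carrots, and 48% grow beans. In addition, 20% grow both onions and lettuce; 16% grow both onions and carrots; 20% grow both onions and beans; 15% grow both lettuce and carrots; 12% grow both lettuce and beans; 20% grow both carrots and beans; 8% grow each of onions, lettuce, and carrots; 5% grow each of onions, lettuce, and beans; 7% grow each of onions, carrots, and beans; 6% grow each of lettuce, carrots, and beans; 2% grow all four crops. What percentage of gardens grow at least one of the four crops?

By inclusion-exclusion,
P(at least one) = 43 + 37 + 41 + 48 − 20 − 16 − 20 − 15 − 12 − 20 + 8 + 5 + 7 + 6 − 2 = 90%

90%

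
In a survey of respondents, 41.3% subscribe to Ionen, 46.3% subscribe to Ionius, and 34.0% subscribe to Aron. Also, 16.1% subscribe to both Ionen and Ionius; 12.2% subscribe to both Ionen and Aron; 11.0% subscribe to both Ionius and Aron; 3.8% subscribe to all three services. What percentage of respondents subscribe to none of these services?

13.9%

P(union) = 41.3 + 46.3 + 34.0 − 16.1 − 12.2 − 11.0 + 3.8 = 86.1%
P(none) = 100% − 86.1% = 13.9%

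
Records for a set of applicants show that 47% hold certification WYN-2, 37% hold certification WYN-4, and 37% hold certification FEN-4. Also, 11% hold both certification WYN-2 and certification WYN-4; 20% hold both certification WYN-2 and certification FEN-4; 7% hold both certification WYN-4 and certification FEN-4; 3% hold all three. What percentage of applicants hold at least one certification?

86%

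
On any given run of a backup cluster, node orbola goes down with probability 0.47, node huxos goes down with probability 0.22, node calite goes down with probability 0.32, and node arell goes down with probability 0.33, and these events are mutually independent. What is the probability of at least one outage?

0.81165496

P(none) = (1 − 0.47) × (1 − 0.22) × (1 − 0.32) × (1 − 0.33) = 0.53 × 0.78 × 0.68 × 0.67 = 0.18834504
P(at least one) = 1 − 0.18834504 = 0.81165496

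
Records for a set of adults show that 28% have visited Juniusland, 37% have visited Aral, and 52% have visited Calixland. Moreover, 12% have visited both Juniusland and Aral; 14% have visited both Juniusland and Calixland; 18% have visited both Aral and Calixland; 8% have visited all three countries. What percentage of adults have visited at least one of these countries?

Using inclusion–exclusion:
P(≥1) = 28 + 37 + 52 − 12 − 14 − 18 + 8 = 81%

81%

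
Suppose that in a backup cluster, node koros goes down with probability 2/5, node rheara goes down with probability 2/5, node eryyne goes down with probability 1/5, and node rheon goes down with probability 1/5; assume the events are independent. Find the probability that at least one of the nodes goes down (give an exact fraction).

P(none) = (1 − 2/5) × (1 − 2/5) × (1 − 1/5) × (1 − 1/5) = 3/5 × 3/5 × 4/5 × 4/5 = 144/625
P(at least one) = 1 − 144/625 = 481/625

481/625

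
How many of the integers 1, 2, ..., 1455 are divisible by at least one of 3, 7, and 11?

Using inclusion–exclusion:
485 + 207 + 132 − 69 − 44 − 18 + 6 = 699

699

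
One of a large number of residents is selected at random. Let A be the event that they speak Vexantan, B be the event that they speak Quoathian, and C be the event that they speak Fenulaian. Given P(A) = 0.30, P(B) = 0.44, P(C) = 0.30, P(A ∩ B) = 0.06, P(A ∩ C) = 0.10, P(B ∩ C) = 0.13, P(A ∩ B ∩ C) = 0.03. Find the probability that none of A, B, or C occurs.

By inclusion–exclusion:
P(A ∪ B ∪ C) = 0.30 + 0.44 + 0.30 − 0.06 − 0.10 − 0.13 + 0.03 = 0.78
P(none) = 1 − 0.78 = 0.22

0.22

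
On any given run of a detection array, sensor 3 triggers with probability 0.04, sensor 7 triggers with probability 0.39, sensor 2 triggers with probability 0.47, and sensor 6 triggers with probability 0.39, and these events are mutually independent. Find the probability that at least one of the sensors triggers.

0.81067552

P(none) = (1 − 0.04) × (1 − 0.39) × (1 − 0.47) × (1 − 0.39) = 0.96 × 0.61 × 0.53 × 0.61 = 0.18932448
P(at least one) = 1 − 0.18932448 = 0.81067552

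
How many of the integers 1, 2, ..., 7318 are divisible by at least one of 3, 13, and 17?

3079

By inclusion–exclusion:
floor(7318/3) + floor(7318/13) + floor(7318/17) − floor(7318/39) − floor(7318/51) − floor(7318/221) + floor(7318/663) = 2439 + 562 + 430 − 187 − 143 − 33 + 11 = 3079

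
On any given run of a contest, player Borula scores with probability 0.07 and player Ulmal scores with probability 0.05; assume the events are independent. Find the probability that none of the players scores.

P(none) = (1 − 0.07) × (1 − 0.05) = 0.93 × 0.95 = 0.8835

0.8835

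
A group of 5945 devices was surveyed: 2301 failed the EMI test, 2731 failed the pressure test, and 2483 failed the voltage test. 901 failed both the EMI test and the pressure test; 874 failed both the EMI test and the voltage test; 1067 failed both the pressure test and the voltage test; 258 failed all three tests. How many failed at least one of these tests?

|at least one| = 2301 + 2731 + 2483 − 901 − 874 − 1067 + 258 = 4931

4931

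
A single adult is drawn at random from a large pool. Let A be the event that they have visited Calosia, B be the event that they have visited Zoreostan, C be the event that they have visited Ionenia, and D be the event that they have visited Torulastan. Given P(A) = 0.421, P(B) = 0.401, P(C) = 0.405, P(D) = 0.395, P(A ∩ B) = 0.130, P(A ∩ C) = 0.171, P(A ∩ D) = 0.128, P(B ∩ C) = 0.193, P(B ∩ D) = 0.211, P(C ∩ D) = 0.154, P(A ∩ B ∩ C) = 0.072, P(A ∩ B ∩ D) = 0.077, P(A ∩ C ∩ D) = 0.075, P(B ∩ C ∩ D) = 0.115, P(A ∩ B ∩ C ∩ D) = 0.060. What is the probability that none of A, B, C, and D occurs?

0.086

By inclusion-exclusion,
P(A ∪ B ∪ C ∪ D) = 0.421 + 0.401 + 0.405 + 0.395 − 0.130 − 0.171 − 0.128 − 0.193 − 0.211 − 0.154 + 0.072 + 0.077 + 0.075 + 0.115 − 0.060 = 0.914
P(none) = 1 − 0.914 = 0.086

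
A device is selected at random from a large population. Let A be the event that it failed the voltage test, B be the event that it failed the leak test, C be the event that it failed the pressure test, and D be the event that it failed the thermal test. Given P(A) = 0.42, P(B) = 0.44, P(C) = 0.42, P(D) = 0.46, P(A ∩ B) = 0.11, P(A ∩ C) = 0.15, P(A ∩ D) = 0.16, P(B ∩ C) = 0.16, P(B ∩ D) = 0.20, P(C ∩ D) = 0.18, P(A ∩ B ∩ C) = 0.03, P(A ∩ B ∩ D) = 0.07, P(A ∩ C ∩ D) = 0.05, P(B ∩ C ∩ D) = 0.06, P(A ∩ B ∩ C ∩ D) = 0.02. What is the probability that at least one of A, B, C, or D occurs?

By inclusion–exclusion:
P(A ∪ B ∪ C ∪ D) = 0.42 + 0.44 + 0.42 + 0.46 − 0.11 − 0.15 − 0.16 − 0.16 − 0.20 − 0.18 + 0.03 + 0.07 + 0.05 + 0.06 − 0.02 = 0.97

0.97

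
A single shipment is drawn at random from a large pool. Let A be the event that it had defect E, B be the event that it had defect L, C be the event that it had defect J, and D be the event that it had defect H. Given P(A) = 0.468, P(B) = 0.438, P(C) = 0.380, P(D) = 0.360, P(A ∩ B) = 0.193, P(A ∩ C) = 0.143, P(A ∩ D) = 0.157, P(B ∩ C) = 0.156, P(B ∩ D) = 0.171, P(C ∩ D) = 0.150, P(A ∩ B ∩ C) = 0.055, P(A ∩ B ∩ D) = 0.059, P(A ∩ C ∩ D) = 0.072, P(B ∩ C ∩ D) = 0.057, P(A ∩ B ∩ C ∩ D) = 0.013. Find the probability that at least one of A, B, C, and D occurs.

By inclusion-exclusion,
P(A ∪ B ∪ C ∪ D) = 0.468 + 0.438 + 0.380 + 0.360 − 0.193 − 0.143 − 0.157 − 0.156 − 0.171 − 0.150 + 0.055 + 0.059 + 0.072 + 0.057 − 0.013 = 0.906

0.906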